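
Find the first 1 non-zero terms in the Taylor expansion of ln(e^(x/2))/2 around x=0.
x/4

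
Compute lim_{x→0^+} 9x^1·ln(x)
This is a 0·∞ indeterminate form at x → 0⁺.
Rewrite the product as 9·ln(x) / x^(-1) and apply L'Hôpital, or use the standard hierarchy x^(-1) ≫ |ln x| as x → 0⁺.
The indeterminate product → 0, so the limit = 0.

Final answer: 0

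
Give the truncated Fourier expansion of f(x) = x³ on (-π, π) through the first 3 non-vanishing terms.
(-12 + 2·π^2)·sin(x) + (3/2 - π^2)·sin(2·x) + (-4/9 + 2·π^2/3)·sin(3·x)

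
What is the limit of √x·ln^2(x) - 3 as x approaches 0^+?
The product is a 0·∞ indeterminate form at x → 0⁺.
Rewrite the product as ln^2(x) / x^(-1/2) and apply L'Hôpital, or use the standard hierarchy x^(-1/2) ≫ |ln x|^2 as x → 0⁺.
The indeterminate product → 0, so the limit = -3.

Final answer: -3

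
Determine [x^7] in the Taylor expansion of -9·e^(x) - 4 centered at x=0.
Expand to order 7: -9·e^(x) - 4 = -x^7/560 - x^6/80 - 3·x^5/40 - 3·x^4/8 - 3·x^3/2 - 9·x^2/2 - 9·x - 13 + O(x^8).
The coefficient of x^7 is -1/560.

Final answer: -1/560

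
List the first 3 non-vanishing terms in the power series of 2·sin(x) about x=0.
x^5/60 - x^3/3 + 2·x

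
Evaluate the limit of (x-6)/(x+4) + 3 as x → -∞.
Evaluate the dominant behaviour as x → -∞; each term tends to a finite value or vanishes.
Limit = 4.

Final answer: 4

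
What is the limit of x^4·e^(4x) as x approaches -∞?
This is a 0·∞ indeterminate form at x → -∞.
Rewrite the product as x^4 / e^(-4x) (an ∞/∞ form) and apply L'Hôpital, or use the standard hierarchy e^(4|x|) ≫ |x^4| as x → -∞.
The indeterminate product → 0, so the limit = 0.

Final answer: 0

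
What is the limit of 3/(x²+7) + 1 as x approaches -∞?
Evaluate the dominant behaviour as x → -∞; each term tends to a finite value or vanishes.
Limit = 1.

Final answer: 1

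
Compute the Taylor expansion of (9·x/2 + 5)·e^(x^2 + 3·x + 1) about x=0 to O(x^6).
1245·e·x^5/16 + 605·e·x^4/8 + 249·e·x^3/4 + 41·e·x^2 + 39·e·x/2 + 5·e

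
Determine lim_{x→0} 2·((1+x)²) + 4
Direct substitution at x = 0 gives 6.

Final answer: 6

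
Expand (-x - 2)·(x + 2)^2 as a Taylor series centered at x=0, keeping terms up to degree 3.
-x^3 - 6·x^2 - 12·x - 8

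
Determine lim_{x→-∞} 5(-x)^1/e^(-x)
This is an ∞/∞ indeterminate form as x → -∞.
Compare growth rates of the dominant terms (exponentials ≫ polynomials ≫ logarithms), or apply L'Hôpital's rule; the quotient → 0.
Limit = 0.

Final answer: 0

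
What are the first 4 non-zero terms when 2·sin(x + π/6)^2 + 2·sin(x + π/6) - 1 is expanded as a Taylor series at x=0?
-5·√(3)·x^3/6 + x^2/2 + 2·√(3)·x + 1/2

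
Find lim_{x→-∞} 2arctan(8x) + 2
Evaluate the dominant behaviour as x → -∞; each term tends to a finite value or vanishes.
Limit = 2 - π.

Final answer: 2 - π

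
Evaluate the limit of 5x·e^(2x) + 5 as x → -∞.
The product is a 0·∞ indeterminate form at x → -∞.
Rewrite the product as 5x / e^(-2x) (an ∞/∞ form) and apply L'Hôpital, or use the standard hierarchy e^(2|x|) ≫ |x| as x → -∞.
The indeterminate product → 0, so the limit = 5.

Final answer: 5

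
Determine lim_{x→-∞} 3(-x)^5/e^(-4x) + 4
The quotient is an ∞/∞ indeterminate form as x → -∞.
Compare growth rates of the dominant terms (exponentials ≫ polynomials ≫ logarithms), or apply L'Hôpital's rule; the quotient → 0.
Adding the constant: 0 + 4 = 4. Limit = 4.

Final answer: 4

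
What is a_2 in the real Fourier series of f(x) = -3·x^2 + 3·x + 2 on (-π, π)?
a_2 = (1/π) ∫_{-π}^{π} f(x)·cos(2x) dx.
Evaluate the integral (use parity and integration by parts as needed): a_2 = -3.

Final answer: -3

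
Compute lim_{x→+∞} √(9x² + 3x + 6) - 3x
As x → +∞: multiply by the conjugate to get (3x+6)/(√(9x²+3x+6)+3x); the denominator ~ 6x, so the limit is 3/6 = 1/2.
Limit = 1/2.

Final answer: 1/2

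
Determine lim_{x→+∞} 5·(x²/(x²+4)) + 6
Evaluate the dominant behaviour as x → +∞; each term tends to a finite value or vanishes.
Limit = 11.

Final answer: 11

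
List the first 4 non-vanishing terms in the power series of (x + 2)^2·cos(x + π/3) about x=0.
x^3·(-1 - √(3)/6) + x^2·(-2·√(3) - 1/2) + x·(2 - 2·√(3)) + 2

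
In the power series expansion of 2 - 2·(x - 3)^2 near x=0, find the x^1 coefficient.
Expand to order 1: 2 - 2·(x - 3)^2 = 12·x - 16 + O(x^2).
The coefficient of x^1 is 12.

Final answer: 12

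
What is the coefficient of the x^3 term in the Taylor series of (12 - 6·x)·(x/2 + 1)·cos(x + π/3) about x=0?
Expand to order 3: (12 - 6·x)·(x/2 + 1)·cos(x + π/3) = 5·√(3)·x^3/2 - 9·x^2/2 - 6·√(3)·x + 6 + O(x^4).
The coefficient of x^3 is 5·√(3)/2.

Final answer: 5·√(3)/2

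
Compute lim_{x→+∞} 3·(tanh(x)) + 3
Evaluate the dominant behaviour as x → +∞; each term tends to a finite value or vanishes.
Limit = 6.

Final answer: 6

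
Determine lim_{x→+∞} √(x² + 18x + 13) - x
This is an ∞ − ∞ indeterminate form.
Multiply and divide by the conjugate √(x²+18x + 13) + x; the x² terms cancel, leaving (18x + 13)/(√(x²+18x + 13)+x) → 18/2 = 9.
Limit = 9.

Final answer: 9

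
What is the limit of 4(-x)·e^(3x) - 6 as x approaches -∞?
The product is a 0·∞ indeterminate form at x → -∞.
Rewrite the product as 4(-x) / e^(-3x) (an ∞/∞ form) and apply L'Hôpital, or use the standard hierarchy e^(3|x|) ≫ |(-x)| as x → -∞.
The indeterminate product → 0, so the limit = -6.

Final answer: -6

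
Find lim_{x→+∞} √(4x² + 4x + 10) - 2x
As x → +∞: multiply by the conjugate to get (4x+10)/(√(4x²+4x+10)+2x); the denominator ~ 4x, so the limit is 4/4 = 1.
Limit = 1.

Final answer: 1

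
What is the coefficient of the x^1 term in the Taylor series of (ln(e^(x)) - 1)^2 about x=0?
Expand to order 1: (ln(e^(x)) - 1)^2 = 1 - 2·x + O(x^2).
The coefficient of x^1 is -2.

Final answer: -2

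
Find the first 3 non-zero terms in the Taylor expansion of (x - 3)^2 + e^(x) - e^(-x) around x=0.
x^2 - 4·x + 9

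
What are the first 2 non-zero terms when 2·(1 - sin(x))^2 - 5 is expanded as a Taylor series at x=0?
-4·x - 3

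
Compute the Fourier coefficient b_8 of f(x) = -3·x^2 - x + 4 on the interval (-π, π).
b_8 = (1/π) ∫_{-π}^{π} f(x)·sin(8x) dx.
Evaluate the integral (use parity and integration by parts as needed): b_8 = 1/4.

Final answer: 1/4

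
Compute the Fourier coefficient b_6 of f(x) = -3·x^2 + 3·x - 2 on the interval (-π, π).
b_6 = (1/π) ∫_{-π}^{π} f(x)·sin(6x) dx.
Evaluate the integral (use parity and integration by parts as needed): b_6 = -1.

Final answer: -1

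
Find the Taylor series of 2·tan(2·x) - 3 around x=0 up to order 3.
16·x^3/3 + 4·x - 3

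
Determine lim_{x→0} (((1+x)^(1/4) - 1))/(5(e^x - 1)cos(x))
Both numerator and denominator → 0 as x → 0; this is a 0/0 indeterminate form.
Expand each to leading order near x = 0: numerator ~ x/4, denominator ~ 5·x.
The limit of the ratio is 1/20.

Final answer: 1/20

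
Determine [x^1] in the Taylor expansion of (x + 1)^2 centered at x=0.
Expand to order 1: (x + 1)^2 = 2·x + 1 + O(x^2).
The coefficient of x^1 is 2.

Final answer: 2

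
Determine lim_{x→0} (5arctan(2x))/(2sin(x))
Both numerator and denominator → 0 as x → 0; this is a 0/0 indeterminate form.
Expand each to leading order near x = 0: numerator ~ 10·x, denominator ~ 2·x.
The limit of the ratio is 5.

Final answer: 5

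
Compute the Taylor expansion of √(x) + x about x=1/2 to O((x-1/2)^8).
1/2 + √(2)/2 + (√(2)/2 + 1)·(x - 1/2) - √(2)·(x - 1/2)^2/4 + √(2)·(x - 1/2)^3/4 - 5·√(2)·(x - 1/2)^4/16 + 7·√(2)·(x - 1/2)^5/16 - 21·√(2)·(x - 1/2)^6/32 + 33·√(2)·(x - 1/2)^7/32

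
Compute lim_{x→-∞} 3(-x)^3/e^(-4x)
This is an ∞/∞ indeterminate form as x → -∞.
Compare growth rates of the dominant terms (exponentials ≫ polynomials ≫ logarithms), or apply L'Hôpital's rule; the quotient → 0.
Limit = 0.

Final answer: 0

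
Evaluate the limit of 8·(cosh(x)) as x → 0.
Direct substitution at x = 0 gives 8.

Final answer: 8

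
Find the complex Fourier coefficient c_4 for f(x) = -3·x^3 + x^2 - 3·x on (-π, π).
Compute the real Fourier coefficients first: a_4 = 1/4, b_4 = 15/16 + 3·π^2/2.
Then c_4 = (a_4 − i·b_4)/2 = 1/8 - 3·i·π^2/4 - 15·i/32.

Final answer: 1/8 - 3·i·π^2/4 - 15·i/32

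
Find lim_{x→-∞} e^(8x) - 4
Evaluate the dominant behaviour as x → -∞; each term tends to a finite value or vanishes.
Limit = -4.

Final answer: -4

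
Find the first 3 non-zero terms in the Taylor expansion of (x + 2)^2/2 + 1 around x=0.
x^2/2 + 2·x + 3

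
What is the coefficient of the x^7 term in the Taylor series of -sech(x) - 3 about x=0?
Expand to order 7: -sech(x) - 3 = 61·x^6/720 - 5·x^4/24 + x^2/2 - 4 + O(x^8).
The coefficient of x^7 is 0.

Final answer: 0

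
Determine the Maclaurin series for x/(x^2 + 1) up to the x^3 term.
-x^3 + x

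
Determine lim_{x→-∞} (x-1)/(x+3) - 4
Evaluate the dominant behaviour as x → -∞; each term tends to a finite value or vanishes.
Limit = -3.

Final answer: -3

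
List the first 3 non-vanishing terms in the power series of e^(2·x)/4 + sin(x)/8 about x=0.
x^2/2 + 5·x/8 + 1/4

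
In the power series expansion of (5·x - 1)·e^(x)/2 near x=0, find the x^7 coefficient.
Expand to order 7: (5·x - 1)·e^(x)/2 = 17·x^7/5040 + 29·x^6/1440 + x^5/10 + 19·x^4/48 + 7·x^3/6 + 9·x^2/4 + 2·x - 1/2 + O(x^8).
The coefficient of x^7 is 17/5040.

Final answer: 17/5040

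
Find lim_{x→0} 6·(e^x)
Direct substitution at x = 0 gives 6.

Final answer: 6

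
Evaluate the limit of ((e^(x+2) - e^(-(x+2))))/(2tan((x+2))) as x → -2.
Both numerator and denominator → 0 as x → -2; this is a 0/0 indeterminate form.
Expand each to leading order near x = -2: numerator ~ 2·(x + 2), denominator ~ 2·(x + 2).
The limit of the ratio is 1.

Final answer: 1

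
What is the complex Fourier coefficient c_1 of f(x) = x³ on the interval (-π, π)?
Compute the real Fourier coefficients first: a_1 = 0, b_1 = -12 + 2·π^2.
Then c_1 = (a_1 − i·b_1)/2 = -i·π^2 + 6·i.

Final answer: -i·π^2 + 6·i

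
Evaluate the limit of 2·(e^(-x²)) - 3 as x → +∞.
Evaluate the dominant behaviour as x → +∞; each term tends to a finite value or vanishes.
Limit = -3.

Final answer: -3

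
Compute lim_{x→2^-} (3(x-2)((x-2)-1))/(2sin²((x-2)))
Both numerator and denominator → 0 as x → 2^-; this is a 0/0 indeterminate form.
Expand each to leading order near x = 2: numerator ~ -3·(x - 2), denominator ~ 2·(x - 2)^2.
The limit of the ratio is ∞.

Final answer: ∞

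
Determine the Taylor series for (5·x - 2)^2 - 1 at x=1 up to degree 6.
8 + 30·(x - 1) + 25·(x - 1)^2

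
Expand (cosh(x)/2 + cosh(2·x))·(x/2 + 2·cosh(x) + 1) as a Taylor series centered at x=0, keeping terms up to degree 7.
43·x^7/960 + 551·x^6/480 + 11·x^5/32 + 71·x^4/16 + 9·x^3/8 + 33·x^2/4 + 3·x/4 + 9/2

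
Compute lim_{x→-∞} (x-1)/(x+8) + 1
Evaluate the dominant behaviour as x → -∞; each term tends to a finite value or vanishes.
Limit = 2.

Final answer: 2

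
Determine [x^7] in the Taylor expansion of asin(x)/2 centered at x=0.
Expand to order 7: asin(x)/2 = 5·x^7/224 + 3·x^5/80 + x^3/12 + x/2 + O(x^8).
The coefficient of x^7 is 5/224.

Final answer: 5/224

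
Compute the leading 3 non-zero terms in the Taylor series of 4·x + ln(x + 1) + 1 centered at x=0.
-x^2/2 + 5·x + 1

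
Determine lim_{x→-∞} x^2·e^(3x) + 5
The product is a 0·∞ indeterminate form at x → -∞.
Rewrite the product as x^2 / e^(-3x) (an ∞/∞ form) and apply L'Hôpital, or use the standard hierarchy e^(3|x|) ≫ |x^2| as x → -∞.
The indeterminate product → 0, so the limit = 5.

Final answer: 5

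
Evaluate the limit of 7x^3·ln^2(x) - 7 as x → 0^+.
The product is a 0·∞ indeterminate form at x → 0⁺.
Rewrite the product as 7·ln^2(x) / x^(-3) and apply L'Hôpital, or use the standard hierarchy x^(-3) ≫ |ln x|^2 as x → 0⁺.
The indeterminate product → 0, so the limit = -7.

Final answer: -7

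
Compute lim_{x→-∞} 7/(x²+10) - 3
Evaluate the dominant behaviour as x → -∞; each term tends to a finite value or vanishes.
Limit = -3.

Final answer: -3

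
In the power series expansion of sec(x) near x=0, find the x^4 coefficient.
Expand to order 4: sec(x) = 5·x^4/24 + x^2/2 + 1 + O(x^5).
The coefficient of x^4 is 5/24.

Final answer: 5/24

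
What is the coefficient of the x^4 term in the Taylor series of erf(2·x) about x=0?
Expand to order 4: erf(2·x) = -16·x^3/(3·√(π)) + 4·x/√(π) + O(x^5).
The coefficient of x^4 is 0.

Final answer: 0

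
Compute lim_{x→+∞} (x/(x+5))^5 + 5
As x → +∞: x/(x+5) = 1/(1 + 5/x) → 1, and the 5th power of a limit-1 base also → 1; with the additive constant, 1 + 5 = 6.
Limit = 6.

Final answer: 6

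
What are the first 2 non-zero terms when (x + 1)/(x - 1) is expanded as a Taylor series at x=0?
-2·x - 1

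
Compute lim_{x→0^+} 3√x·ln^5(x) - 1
The product is a 0·∞ indeterminate form at x → 0⁺.
Rewrite the product as 3·ln^5(x) / x^(-1/2) and apply L'Hôpital, or use the standard hierarchy x^(-1/2) ≫ |ln x|^5 as x → 0⁺.
The indeterminate product → 0, so the limit = -1.

Final answer: -1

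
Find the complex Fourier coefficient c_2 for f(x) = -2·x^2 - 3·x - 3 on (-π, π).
Compute the real Fourier coefficients first: a_2 = -2, b_2 = 3.
Then c_2 = (a_2 − i·b_2)/2 = -1 - 3·i/2.

Final answer: -1 - 3·i/2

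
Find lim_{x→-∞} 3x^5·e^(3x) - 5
The product is a 0·∞ indeterminate form at x → -∞.
Rewrite the product as 3x^5 / e^(-3x) (an ∞/∞ form) and apply L'Hôpital, or use the standard hierarchy e^(3|x|) ≫ |x^5| as x → -∞.
The indeterminate product → 0, so the limit = -5.

Final answer: -5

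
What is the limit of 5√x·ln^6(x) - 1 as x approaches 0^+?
The product is a 0·∞ indeterminate form at x → 0⁺.
Rewrite the product as 5·ln^6(x) / x^(-1/2) and apply L'Hôpital, or use the standard hierarchy x^(-1/2) ≫ |ln x|^6 as x → 0⁺.
The indeterminate product → 0, so the limit = -1.

Final answer: -1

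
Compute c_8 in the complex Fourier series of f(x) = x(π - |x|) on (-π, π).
Compute the real Fourier coefficients first: a_8 = 0, b_8 = 0.
Then c_8 = (a_8 − i·b_8)/2 = 0.

Final answer: 0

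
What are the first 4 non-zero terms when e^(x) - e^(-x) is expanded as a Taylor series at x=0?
x^7/2520 + x^5/60 + x^3/3 + 2·x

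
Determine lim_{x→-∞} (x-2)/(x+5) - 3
Evaluate the dominant behaviour as x → -∞; each term tends to a finite value or vanishes.
Limit = -2.

Final answer: -2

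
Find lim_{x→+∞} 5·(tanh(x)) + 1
Evaluate the dominant behaviour as x → +∞; each term tends to a finite value or vanishes.
Limit = 6.

Final answer: 6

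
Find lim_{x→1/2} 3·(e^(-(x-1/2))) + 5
Direct substitution at x = 1/2 gives 8.

Final answer: 8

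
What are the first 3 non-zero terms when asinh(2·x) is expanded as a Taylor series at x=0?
12·x^5/5 - 4·x^3/3 + 2·x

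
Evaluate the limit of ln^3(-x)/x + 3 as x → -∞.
The quotient is an ∞/∞ indeterminate form as x → -∞.
Compare growth rates of the dominant terms (exponentials ≫ polynomials ≫ logarithms), or apply L'Hôpital's rule; the quotient → 0.
Adding the constant: 0 + 3 = 3. Limit = 3.

Final answer: 3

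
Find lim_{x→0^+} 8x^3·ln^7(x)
This is a 0·∞ indeterminate form at x → 0⁺.
Rewrite the product as 8·ln^7(x) / x^(-3) and apply L'Hôpital, or use the standard hierarchy x^(-3) ≫ |ln x|^7 as x → 0⁺.
The indeterminate product → 0, so the limit = 0.

Final answer: 0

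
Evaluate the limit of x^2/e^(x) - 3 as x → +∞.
The quotient is an ∞/∞ indeterminate form as x → +∞.
The exponential denominator e^(x) dominates the polynomial numerator (e^x ≫ x^2 as x → ∞), so the quotient → 0.
Adding the constant: 0 - 3 = -3. Limit = -3.

Final answer: -3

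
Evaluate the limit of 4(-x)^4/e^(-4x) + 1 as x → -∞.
The quotient is an ∞/∞ indeterminate form as x → -∞.
Compare growth rates of the dominant terms (exponentials ≫ polynomials ≫ logarithms), or apply L'Hôpital's rule; the quotient → 0.
Adding the constant: 0 + 1 = 1. Limit = 1.

Final answer: 1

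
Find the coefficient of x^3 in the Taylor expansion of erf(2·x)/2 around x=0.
Expand to order 3: erf(2·x)/2 = -8·x^3/(3·√(π)) + 2·x/√(π) + O(x^4).
The coefficient of x^3 is -8/(3·√(π)).

Final answer: -8/(3·√(π))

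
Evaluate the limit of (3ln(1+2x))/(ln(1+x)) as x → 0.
Both numerator and denominator → 0 as x → 0; this is a 0/0 indeterminate form.
Expand each to leading order near x = 0: numerator ~ 6·x, denominator ~ x.
The limit of the ratio is 6.

Final answer: 6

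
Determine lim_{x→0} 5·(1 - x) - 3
Direct substitution at x = 0 gives 2.

Final answer: 2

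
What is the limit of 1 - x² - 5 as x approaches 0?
Direct substitution at x = 0 gives -4.

Final answer: -4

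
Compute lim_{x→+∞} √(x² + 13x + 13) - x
This is an ∞ − ∞ indeterminate form.
Multiply and divide by the conjugate √(x²+13x + 13) + x; the x² terms cancel, leaving (13x + 13)/(√(x²+13x + 13)+x) → 13/2.
Limit = 13/2.

Final answer: 13/2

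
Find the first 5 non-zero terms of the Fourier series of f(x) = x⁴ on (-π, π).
(48 - 8·π^2)·cos(x) + (-3 + 2·π^2)·cos(2·x) + (16/27 - 8·π^2/9)·cos(3·x) + (-3/16 + π^2/2)·cos(4·x) + π^4/5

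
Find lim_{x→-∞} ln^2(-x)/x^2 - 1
The quotient is an ∞/∞ indeterminate form as x → -∞.
Compare growth rates of the dominant terms (exponentials ≫ polynomials ≫ logarithms), or apply L'Hôpital's rule; the quotient → 0.
Adding the constant: 0 - 1 = -1. Limit = -1.

Final answer: -1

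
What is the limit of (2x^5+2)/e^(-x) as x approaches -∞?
This is an ∞/∞ indeterminate form as x → -∞.
Compare growth rates of the dominant terms (exponentials ≫ polynomials ≫ logarithms), or apply L'Hôpital's rule; the quotient → 0.
Limit = 0.

Final answer: 0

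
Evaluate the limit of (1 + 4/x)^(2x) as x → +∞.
As x → +∞: write (1 + 4/x)^(2x) = ((1 + 4/x)^x)^2 → (e^4)^2 = e^8.
Limit = e^(8).

Final answer: e^(8)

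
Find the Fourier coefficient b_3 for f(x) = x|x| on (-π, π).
b_3 = (1/π) ∫_{-π}^{π} f(x)·sin(3x) dx.
Evaluate the integral (use parity and integration by parts as needed): b_3 = (-8 + 18·π^2)/(27·π).

Final answer: (-8 + 18·π^2)/(27·π)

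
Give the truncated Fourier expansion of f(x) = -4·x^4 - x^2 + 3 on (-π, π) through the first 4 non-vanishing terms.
(-188 + 32·π^2)·cos(x) + (11 - 8·π^2)·cos(2·x) + (-52/27 + 32·π^2/9)·cos(3·x) - 4·π^4/5 - π^2/3 + 3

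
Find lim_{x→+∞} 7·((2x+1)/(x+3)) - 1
Evaluate the dominant behaviour as x → +∞; each term tends to a finite value or vanishes.
Limit = 13.

Final answer: 13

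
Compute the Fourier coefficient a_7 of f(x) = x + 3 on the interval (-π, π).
a_7 = (1/π) ∫_{-π}^{π} f(x)·cos(7x) dx.
Evaluate the integral (use parity and integration by parts as needed): a_7 = 0.

Final answer: 0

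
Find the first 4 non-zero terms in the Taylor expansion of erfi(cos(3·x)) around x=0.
-9801·e·x^6/(40·√(π)) + 189·e·x^4/(4·√(π)) - 9·e·x^2/√(π) + erfi(1)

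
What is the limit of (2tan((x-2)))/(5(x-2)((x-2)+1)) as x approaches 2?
Both numerator and denominator → 0 as x → 2; this is a 0/0 indeterminate form.
Expand each to leading order near x = 2: numerator ~ 2·(x - 2), denominator ~ 5·(x - 2).
The limit of the ratio is 2/5.

Final answer: 2/5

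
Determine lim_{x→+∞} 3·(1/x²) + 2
Evaluate the dominant behaviour as x → +∞; each term tends to a finite value or vanishes.
Limit = 2.

Final answer: 2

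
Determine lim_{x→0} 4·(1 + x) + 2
Direct substitution at x = 0 gives 6.

Final answer: 6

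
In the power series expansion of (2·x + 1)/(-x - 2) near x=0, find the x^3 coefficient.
Expand to order 3: (2·x + 1)/(-x - 2) = -3·x^3/16 + 3·x^2/8 - 3·x/4 - 1/2 + O(x^4).
The coefficient of x^3 is -3/16.

Final answer: -3/16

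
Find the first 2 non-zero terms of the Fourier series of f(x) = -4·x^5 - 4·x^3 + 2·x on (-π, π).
(-908 - 8·π^4 + 152·π^2)·sin(x) + (-16·π^2 + 22 + 4·π^4)·sin(2·x)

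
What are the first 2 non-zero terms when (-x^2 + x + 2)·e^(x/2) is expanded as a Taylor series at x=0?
2·x + 2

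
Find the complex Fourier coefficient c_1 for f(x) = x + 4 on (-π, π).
Compute the real Fourier coefficients first: a_1 = 0, b_1 = 2.
Then c_1 = (a_1 − i·b_1)/2 = -i.

Final answer: -i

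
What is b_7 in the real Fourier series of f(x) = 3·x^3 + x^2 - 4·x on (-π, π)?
b_7 = (1/π) ∫_{-π}^{π} f(x)·sin(7x) dx.
Evaluate the integral (use parity and integration by parts as needed): b_7 = -428/343 + 6·π^2/7.

Final answer: -428/343 + 6·π^2/7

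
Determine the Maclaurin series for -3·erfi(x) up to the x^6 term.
-3·x^5/(5·√(π)) - 2·x^3/√(π) - 6·x/√(π)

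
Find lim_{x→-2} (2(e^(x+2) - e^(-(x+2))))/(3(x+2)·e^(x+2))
Both numerator and denominator → 0 as x → -2; this is a 0/0 indeterminate form.
Expand each to leading order near x = -2: numerator ~ 4·(x + 2), denominator ~ 3·(x + 2).
The limit of the ratio is 4/3.

Final answer: 4/3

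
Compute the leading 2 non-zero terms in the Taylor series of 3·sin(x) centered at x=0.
-x^3/2 + 3·x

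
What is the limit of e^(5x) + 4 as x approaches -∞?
Evaluate the dominant behaviour as x → -∞; each term tends to a finite value or vanishes.
Limit = 4.

Final answer: 4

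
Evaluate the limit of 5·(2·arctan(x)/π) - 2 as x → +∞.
Evaluate the dominant behaviour as x → +∞; each term tends to a finite value or vanishes.
Limit = 3.

Final answer: 3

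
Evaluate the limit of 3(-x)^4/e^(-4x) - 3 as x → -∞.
The quotient is an ∞/∞ indeterminate form as x → -∞.
Compare growth rates of the dominant terms (exponentials ≫ polynomials ≫ logarithms), or apply L'Hôpital's rule; the quotient → 0.
Adding the constant: 0 - 3 = -3. Limit = -3.

Final answer: -3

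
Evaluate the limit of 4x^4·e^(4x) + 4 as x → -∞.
The product is a 0·∞ indeterminate form at x → -∞.
Rewrite the product as 4x^4 / e^(-4x) (an ∞/∞ form) and apply L'Hôpital, or use the standard hierarchy e^(4|x|) ≫ |x^4| as x → -∞.
The indeterminate product → 0, so the limit = 4.

Final answer: 4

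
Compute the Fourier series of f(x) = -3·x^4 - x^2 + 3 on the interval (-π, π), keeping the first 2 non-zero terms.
(-140 + 24·π^2)·cos(x) - 3·π^4/5 - π^2/3 + 3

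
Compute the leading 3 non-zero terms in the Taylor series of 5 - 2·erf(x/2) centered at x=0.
x^3/(6·√(π)) - 2·x/√(π) + 5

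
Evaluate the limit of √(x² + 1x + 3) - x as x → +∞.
This is an ∞ − ∞ indeterminate form.
Multiply and divide by the conjugate √(x²+1x + 3) + x; the x² terms cancel, leaving (1x + 3)/(√(x²+1x + 3)+x) → 1/2.
Limit = 1/2.

Final answer: 1/2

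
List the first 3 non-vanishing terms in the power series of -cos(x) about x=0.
-x^4/24 + x^2/2 - 1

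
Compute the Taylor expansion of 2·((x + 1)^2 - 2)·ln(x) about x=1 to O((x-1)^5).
4·(x - 1) + 6·(x - 1)^2 - 2·(x - 1)^3/3 + 2·(x - 1)^4/3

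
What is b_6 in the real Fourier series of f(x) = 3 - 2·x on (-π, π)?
b_6 = (1/π) ∫_{-π}^{π} f(x)·sin(6x) dx.
Evaluate the integral (use parity and integration by parts as needed): b_6 = 2/3.

Final answer: 2/3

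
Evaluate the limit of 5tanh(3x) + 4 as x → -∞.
Evaluate the dominant behaviour as x → -∞; each term tends to a finite value or vanishes.
Limit = -1.

Final answer: -1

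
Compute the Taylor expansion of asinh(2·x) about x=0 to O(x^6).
12·x^5/5 - 4·x^3/3 + 2·x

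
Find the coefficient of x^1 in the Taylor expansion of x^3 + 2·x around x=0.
Expand to order 1: x^3 + 2·x = 2·x + O(x^2).
The coefficient of x^1 is 2.

Final answer: 2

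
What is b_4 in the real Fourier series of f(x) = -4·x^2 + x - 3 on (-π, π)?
b_4 = (1/π) ∫_{-π}^{π} f(x)·sin(4x) dx.
Evaluate the integral (use parity and integration by parts as needed): b_4 = -1/2.

Final answer: -1/2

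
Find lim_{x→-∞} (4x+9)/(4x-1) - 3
Evaluate the dominant behaviour as x → -∞; each term tends to a finite value or vanishes.
Limit = -2.

Final answer: -2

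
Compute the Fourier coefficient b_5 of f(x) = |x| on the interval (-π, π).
b_5 = (1/π) ∫_{-π}^{π} f(x)·sin(5x) dx.
Evaluate the integral (use parity and integration by parts as needed): b_5 = 0.

Final answer: 0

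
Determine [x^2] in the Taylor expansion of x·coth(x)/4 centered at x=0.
Expand to order 2: x·coth(x)/4 = x^2/12 + 1/4 + O(x^3).
The coefficient of x^2 is 1/12.

Final answer: 1/12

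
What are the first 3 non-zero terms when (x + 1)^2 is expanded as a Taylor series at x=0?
x^2 + 2·x + 1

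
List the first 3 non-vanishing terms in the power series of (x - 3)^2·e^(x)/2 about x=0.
-x^2/4 + 3·x/2 + 9/2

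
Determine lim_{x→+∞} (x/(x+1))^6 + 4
As x → +∞: x/(x+1) = 1/(1 + 1/x) → 1, and the 6th power of a limit-1 base also → 1; with the additive constant, 1 + 4 = 5.
Limit = 5.

Final answer: 5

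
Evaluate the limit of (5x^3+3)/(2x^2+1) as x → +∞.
This is an ∞/∞ indeterminate form as x → +∞.
Divide numerator and denominator by x^3 and let the lower-order terms vanish; the numerator's degree 3 exceeds the denominator's degree 2, so the quotient diverges.
Limit = ∞.

Final answer: ∞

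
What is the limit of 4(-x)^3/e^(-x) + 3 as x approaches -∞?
The quotient is an ∞/∞ indeterminate form as x → -∞.
Compare growth rates of the dominant terms (exponentials ≫ polynomials ≫ logarithms), or apply L'Hôpital's rule; the quotient → 0.
Adding the constant: 0 + 3 = 3. Limit = 3.

Final answer: 3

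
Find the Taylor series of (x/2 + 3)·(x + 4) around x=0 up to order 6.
x^2/2 + 5·x + 12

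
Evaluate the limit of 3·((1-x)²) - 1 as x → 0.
Direct substitution at x = 0 gives 2.

Final answer: 2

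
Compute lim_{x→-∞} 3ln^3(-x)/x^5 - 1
The quotient is an ∞/∞ indeterminate form as x → -∞.
Compare growth rates of the dominant terms (exponentials ≫ polynomials ≫ logarithms), or apply L'Hôpital's rule; the quotient → 0.
Adding the constant: 0 - 1 = -1. Limit = -1.

Final answer: -1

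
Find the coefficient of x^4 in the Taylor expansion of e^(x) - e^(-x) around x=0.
Expand to order 4: e^(x) - e^(-x) = x^3/3 + 2·x + O(x^5).
The coefficient of x^4 is 0.

Final answer: 0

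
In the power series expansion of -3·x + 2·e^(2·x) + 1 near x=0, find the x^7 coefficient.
Expand to order 7: -3·x + 2·e^(2·x) + 1 = 16·x^7/315 + 8·x^6/45 + 8·x^5/15 + 4·x^4/3 + 8·x^3/3 + 4·x^2 + x + 3 + O(x^8).
The coefficient of x^7 is 16/315.

Final answer: 16/315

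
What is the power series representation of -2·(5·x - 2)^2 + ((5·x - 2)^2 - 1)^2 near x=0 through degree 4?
625·x^4 - 1000·x^3 + 500·x^2 - 80·x + 1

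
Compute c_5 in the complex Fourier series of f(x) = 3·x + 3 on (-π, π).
Compute the real Fourier coefficients first: a_5 = 0, b_5 = 6/5.
Then c_5 = (a_5 − i·b_5)/2 = -3·i/5.

Final answer: -3·i/5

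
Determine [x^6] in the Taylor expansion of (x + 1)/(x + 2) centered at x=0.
Expand to order 6: (x + 1)/(x + 2) = -x^6/128 + x^5/64 - x^4/32 + x^3/16 - x^2/8 + x/4 + 1/2 + O(x^7).
The coefficient of x^6 is -1/128.

Final answer: -1/128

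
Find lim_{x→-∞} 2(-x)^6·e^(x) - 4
The product is a 0·∞ indeterminate form at x → -∞.
Rewrite the product as 2(-x)^6 / e^(-x) (an ∞/∞ form) and apply L'Hôpital, or use the standard hierarchy e^(|x|) ≫ |(-x)^6| as x → -∞.
The indeterminate product → 0, so the limit = -4.

Final answer: -4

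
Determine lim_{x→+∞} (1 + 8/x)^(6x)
As x → +∞: write (1 + 8/x)^(6x) = ((1 + 8/x)^x)^6 → (e^8)^6 = e^48.
Limit = e^(48).

Final answer: e^(48)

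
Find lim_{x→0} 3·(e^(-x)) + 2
Direct substitution at x = 0 gives 5.

Final answer: 5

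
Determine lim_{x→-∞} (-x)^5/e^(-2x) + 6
The quotient is an ∞/∞ indeterminate form as x → -∞.
Compare growth rates of the dominant terms (exponentials ≫ polynomials ≫ logarithms), or apply L'Hôpital's rule; the quotient → 0.
Adding the constant: 0 + 6 = 6. Limit = 6.

Final answer: 6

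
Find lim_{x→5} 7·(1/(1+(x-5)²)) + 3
Direct substitution at x = 5 gives 10.

Final answer: 10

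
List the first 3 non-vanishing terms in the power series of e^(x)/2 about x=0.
x^2/4 + x/2 + 1/2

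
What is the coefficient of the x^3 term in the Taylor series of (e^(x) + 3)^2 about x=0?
Expand to order 3: (e^(x) + 3)^2 = 7·x^3/3 + 5·x^2 + 8·x + 16 + O(x^4).
The coefficient of x^3 is 7/3.

Final answer: 7/3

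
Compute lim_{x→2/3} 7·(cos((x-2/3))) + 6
Direct substitution at x = 2/3 gives 13.

Final answer: 13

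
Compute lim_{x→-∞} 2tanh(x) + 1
Evaluate the dominant behaviour as x → -∞; each term tends to a finite value or vanishes.
Limit = -1.

Final answer: -1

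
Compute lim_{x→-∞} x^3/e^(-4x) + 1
The quotient is an ∞/∞ indeterminate form as x → -∞.
Compare growth rates of the dominant terms (exponentials ≫ polynomials ≫ logarithms), or apply L'Hôpital's rule; the quotient → 0.
Adding the constant: 0 + 1 = 1. Limit = 1.

Final answer: 1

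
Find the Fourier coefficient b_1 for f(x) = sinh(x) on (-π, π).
b_1 = (1/π) ∫_{-π}^{π} f(x)·sin(1x) dx.
Evaluate the integral (use parity and integration by parts as needed): b_1 = sinh(π)/π.

Final answer: sinh(π)/π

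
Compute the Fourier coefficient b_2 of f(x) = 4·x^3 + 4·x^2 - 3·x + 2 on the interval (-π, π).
b_2 = (1/π) ∫_{-π}^{π} f(x)·sin(2x) dx.
Evaluate the integral (use parity and integration by parts as needed): b_2 = 9 - 4·π^2.

Final answer: 9 - 4·π^2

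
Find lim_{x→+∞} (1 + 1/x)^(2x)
As x → +∞: write (1 + 1/x)^(2x) = ((1 + 1/x)^x)^2 → (e^1)^2 = e^2.
Limit = e^(2).

Final answer: e^(2)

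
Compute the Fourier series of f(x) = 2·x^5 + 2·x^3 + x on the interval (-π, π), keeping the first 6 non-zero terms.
(-76·π^2 + 4·π^4 + 458)·sin(x) + (-2·π^4 - 13 + 8·π^2)·sin(2·x) + (-44·π^2/27 + 142/81 + 4·π^4/3)·sin(3·x) + (-π^4 - 19/32 + π^2/4)·sin(4·x) + (226/625 + 4·π^2/25 + 4·π^4/5)·sin(5·x) + (-2·π^4/3 - 8·π^2/27 - 23/81)·sin(6·x)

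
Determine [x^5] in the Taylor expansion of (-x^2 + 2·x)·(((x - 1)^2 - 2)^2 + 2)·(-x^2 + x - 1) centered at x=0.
Expand to order 5: (-x^2 + 2·x)·(((x - 1)^2 - 2)^2 + 2)·(-x^2 + x - 1) = -16·x^5 + 5·x^4 - x^3 + x^2 - 6·x + O(x^6).
The coefficient of x^5 is -16.

Final answer: -16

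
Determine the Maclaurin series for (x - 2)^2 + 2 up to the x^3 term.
x^2 - 4·x + 6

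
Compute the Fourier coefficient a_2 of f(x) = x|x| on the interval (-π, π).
a_2 = (1/π) ∫_{-π}^{π} f(x)·cos(2x) dx.
Evaluate the integral (use parity and integration by parts as needed): a_2 = 0.

Final answer: 0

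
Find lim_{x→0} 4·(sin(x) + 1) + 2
Direct substitution at x = 0 gives 6.

Final answer: 6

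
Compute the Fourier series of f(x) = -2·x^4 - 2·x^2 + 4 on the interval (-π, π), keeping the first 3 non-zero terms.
(-88 + 16·π^2)·cos(x) + (4 - 4·π^2)·cos(2·x) - 2·π^4/5 - 2·π^2/3 + 4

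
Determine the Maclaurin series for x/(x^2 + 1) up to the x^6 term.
x^5 - x^3 + x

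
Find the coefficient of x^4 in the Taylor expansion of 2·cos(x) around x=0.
Expand to order 4: 2·cos(x) = x^4/12 - x^2 + 2 + O(x^5).
The coefficient of x^4 is 1/12.

Final answer: 1/12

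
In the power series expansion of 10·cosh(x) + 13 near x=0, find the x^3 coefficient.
Expand to order 3: 10·cosh(x) + 13 = 5·x^2 + 23 + O(x^4).
The coefficient of x^3 is 0.

Final answer: 0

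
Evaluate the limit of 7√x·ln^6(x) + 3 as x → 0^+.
The product is a 0·∞ indeterminate form at x → 0⁺.
Rewrite the product as 7·ln^6(x) / x^(-1/2) and apply L'Hôpital, or use the standard hierarchy x^(-1/2) ≫ |ln x|^6 as x → 0⁺.
The indeterminate product → 0, so the limit = 3.

Final answer: 3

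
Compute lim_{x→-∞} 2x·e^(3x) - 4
The product is a 0·∞ indeterminate form at x → -∞.
Rewrite the product as 2x / e^(-3x) (an ∞/∞ form) and apply L'Hôpital, or use the standard hierarchy e^(3|x|) ≫ |x| as x → -∞.
The indeterminate product → 0, so the limit = -4.

Final answer: -4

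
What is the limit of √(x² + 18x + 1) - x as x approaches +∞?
This is an ∞ − ∞ indeterminate form.
Multiply and divide by the conjugate √(x²+18x + 1) + x; the x² terms cancel, leaving (18x + 1)/(√(x²+18x + 1)+x) → 18/2 = 9.
Limit = 9.

Final answer: 9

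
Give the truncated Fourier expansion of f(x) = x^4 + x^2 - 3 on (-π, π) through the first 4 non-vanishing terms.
(44 - 8·π^2)·cos(x) + (-2 + 2·π^2)·cos(2·x) + (4/27 - 8·π^2/9)·cos(3·x) - 3 + π^2/3 + π^4/5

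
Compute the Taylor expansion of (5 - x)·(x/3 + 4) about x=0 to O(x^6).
-x^2/3 - 7·x/3 + 20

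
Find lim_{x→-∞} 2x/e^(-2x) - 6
The quotient is an ∞/∞ indeterminate form as x → -∞.
Compare growth rates of the dominant terms (exponentials ≫ polynomials ≫ logarithms), or apply L'Hôpital's rule; the quotient → 0.
Adding the constant: 0 - 6 = -6. Limit = -6.

Final answer: -6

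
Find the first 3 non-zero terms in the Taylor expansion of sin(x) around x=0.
x^5/120 - x^3/6 + x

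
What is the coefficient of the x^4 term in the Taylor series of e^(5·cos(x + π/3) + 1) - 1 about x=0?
Expand to order 4: e^(5·cos(x + π/3) + 1) - 1 = 265·x^4·e^(7/2)/384 - 205·√(3)·x^3·e^(7/2)/48 + 65·x^2·e^(7/2)/8 - 5·√(3)·x·e^(7/2)/2 - 1 + e^(7/2) + O(x^5).
The coefficient of x^4 is 265·e^(7/2)/384.

Final answer: 265·e^(7/2)/384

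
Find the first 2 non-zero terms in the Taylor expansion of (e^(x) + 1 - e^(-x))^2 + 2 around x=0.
4·x + 3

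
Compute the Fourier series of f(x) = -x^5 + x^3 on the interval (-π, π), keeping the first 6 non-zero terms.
(-252 - 2·π^4 + 42·π^2)·sin(x) + (-6·π^2 + 9 + π^4)·sin(2·x) + (-2·π^4/3 - 116/81 + 58·π^2/27)·sin(3·x) + (-9·π^2/8 + 27/64 + π^4/2)·sin(4·x) + (-2·π^4/5 - 108/625 + 18·π^2/25)·sin(5·x) + (-14·π^2/27 + 7/81 + π^4/3)·sin(6·x)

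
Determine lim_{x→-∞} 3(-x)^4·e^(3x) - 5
The product is a 0·∞ indeterminate form at x → -∞.
Rewrite the product as 3(-x)^4 / e^(-3x) (an ∞/∞ form) and apply L'Hôpital, or use the standard hierarchy e^(3|x|) ≫ |(-x)^4| as x → -∞.
The indeterminate product → 0, so the limit = -5.

Final answer: -5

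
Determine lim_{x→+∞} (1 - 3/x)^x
As x → +∞: this is the defining limit (1 - 3/x)^x → e^(-3).
Limit = e^(-3).

Final answer: e^(-3)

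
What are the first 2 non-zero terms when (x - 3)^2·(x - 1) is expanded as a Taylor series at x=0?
15·x - 9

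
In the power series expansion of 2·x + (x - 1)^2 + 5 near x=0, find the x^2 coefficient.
Expand to order 2: 2·x + (x - 1)^2 + 5 = x^2 + 6 + O(x^3).
The coefficient of x^2 is 1.

Final answer: 1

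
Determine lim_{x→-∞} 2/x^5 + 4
Evaluate the dominant behaviour as x → -∞; each term tends to a finite value or vanishes.
Limit = 4.

Final answer: 4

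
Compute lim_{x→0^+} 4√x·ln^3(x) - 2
The product is a 0·∞ indeterminate form at x → 0⁺.
Rewrite the product as 4·ln^3(x) / x^(-1/2) and apply L'Hôpital, or use the standard hierarchy x^(-1/2) ≫ |ln x|^3 as x → 0⁺.
The indeterminate product → 0, so the limit = -2.

Final answer: -2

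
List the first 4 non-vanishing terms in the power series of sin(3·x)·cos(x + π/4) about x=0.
5·√(2)·x^4/2 - 3·√(2)·x^3 - 3·√(2)·x^2/2 + 3·√(2)·x/2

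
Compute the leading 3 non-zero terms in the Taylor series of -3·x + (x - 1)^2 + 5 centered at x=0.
x^2 - 5·x + 6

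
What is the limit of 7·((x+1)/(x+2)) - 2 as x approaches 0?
Direct substitution at x = 0 gives 3/2.

Final answer: 3/2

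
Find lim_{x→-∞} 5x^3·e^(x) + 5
The product is a 0·∞ indeterminate form at x → -∞.
Rewrite the product as 5x^3 / e^(-x) (an ∞/∞ form) and apply L'Hôpital, or use the standard hierarchy e^(|x|) ≫ |x^3| as x → -∞.
The indeterminate product → 0, so the limit = 5.

Final answer: 5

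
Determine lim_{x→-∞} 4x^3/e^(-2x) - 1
The quotient is an ∞/∞ indeterminate form as x → -∞.
Compare growth rates of the dominant terms (exponentials ≫ polynomials ≫ logarithms), or apply L'Hôpital's rule; the quotient → 0.
Adding the constant: 0 - 1 = -1. Limit = -1.

Final answer: -1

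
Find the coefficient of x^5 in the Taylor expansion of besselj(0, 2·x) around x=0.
Expand to order 5: besselj(0, 2·x) = x^4/4 - x^2 + 1 + O(x^6).
The coefficient of x^5 is 0.

Final answer: 0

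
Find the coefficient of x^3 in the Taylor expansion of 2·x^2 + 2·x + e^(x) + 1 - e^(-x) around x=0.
Expand to order 3: 2·x^2 + 2·x + e^(x) + 1 - e^(-x) = x^3/3 + 2·x^2 + 4·x + 1 + O(x^4).
The coefficient of x^3 is 1/3.

Final answer: 1/3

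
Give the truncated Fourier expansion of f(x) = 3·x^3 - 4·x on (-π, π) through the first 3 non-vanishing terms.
(-44 + 6·π^2)·sin(x) + (17/2 - 3·π^2)·sin(2·x) + (-4 + 2·π^2)·sin(3·x)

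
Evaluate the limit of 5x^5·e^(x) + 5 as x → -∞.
The product is a 0·∞ indeterminate form at x → -∞.
Rewrite the product as 5x^5 / e^(-x) (an ∞/∞ form) and apply L'Hôpital, or use the standard hierarchy e^(|x|) ≫ |x^5| as x → -∞.
The indeterminate product → 0, so the limit = 5.

Final answer: 5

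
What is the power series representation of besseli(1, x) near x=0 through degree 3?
x^3/16 + x/2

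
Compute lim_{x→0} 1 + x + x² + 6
Direct substitution at x = 0 gives 7.

Final answer: 7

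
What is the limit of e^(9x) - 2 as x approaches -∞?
Evaluate the dominant behaviour as x → -∞; each term tends to a finite value or vanishes.
Limit = -2.

Final answer: -2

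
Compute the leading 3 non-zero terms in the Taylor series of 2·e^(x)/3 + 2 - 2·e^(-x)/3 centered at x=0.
2·x^3/9 + 4·x/3 + 2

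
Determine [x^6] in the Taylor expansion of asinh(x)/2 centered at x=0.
Expand to order 6: asinh(x)/2 = 3·x^5/80 - x^3/12 + x/2 + O(x^7).
The coefficient of x^6 is 0.

Final answer: 0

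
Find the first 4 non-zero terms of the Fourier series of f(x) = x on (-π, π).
2·sin(x) - sin(2·x) + 2·sin(3·x)/3 - sin(4·x)/2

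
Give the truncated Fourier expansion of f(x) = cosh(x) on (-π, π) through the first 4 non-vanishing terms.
-cos(x)·sinh(π)/π + 2·cos(2·x)·sinh(π)/(5·π) - cos(3·x)·sinh(π)/(5·π) + sinh(π)/π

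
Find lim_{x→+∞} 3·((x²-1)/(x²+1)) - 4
Evaluate the dominant behaviour as x → +∞; each term tends to a finite value or vanishes.
Limit = -1.

Final answer: -1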